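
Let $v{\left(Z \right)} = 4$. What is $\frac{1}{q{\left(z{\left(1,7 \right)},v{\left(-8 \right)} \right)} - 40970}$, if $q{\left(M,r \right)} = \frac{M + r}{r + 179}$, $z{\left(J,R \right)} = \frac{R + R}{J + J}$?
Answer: $- \frac{183}{7497499} \approx -2.4408 \cdot 10^{-5}$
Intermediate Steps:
$z{\left(J,R \right)} = \frac{R}{J}$ ($z{\left(J,R \right)} = \frac{2 R}{2 J} = 2 R \frac{1}{2 J} = \frac{R}{J}$)
$q{\left(M,r \right)} = \frac{M + r}{179 + r}$
$\frac{1}{q{\left(z{\left(1,7 \right)},v{\left(-8 \right)} \right)} - 40970} = \frac{1}{\frac{\frac{7}{1} + 4}{179 + 4} - 40970} = \frac{1}{\frac{7 \cdot 1 + 4}{183} - 40970} = \frac{1}{\frac{7 + 4}{183} - 40970} = \frac{1}{\frac{1}{183} \cdot 11 - 40970} = \frac{1}{\frac{11}{183} - 40970} = \frac{1}{- \frac{7497499}{183}} = - \frac{183}{7497499}$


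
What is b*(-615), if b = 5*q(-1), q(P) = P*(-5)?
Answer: -15375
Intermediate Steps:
q(P) = -5*P
b = 25 (b = 5*(-5*(-1)) = 5*5 = 25)
b*(-615) = 25*(-615) = -15375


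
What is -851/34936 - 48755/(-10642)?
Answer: 847124169/185894456 ≈ 4.5570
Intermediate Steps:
-851/34936 - 48755/(-10642) = -851*1/34936 - 48755*(-1/10642) = -851/34936 + 48755/10642 = 847124169/185894456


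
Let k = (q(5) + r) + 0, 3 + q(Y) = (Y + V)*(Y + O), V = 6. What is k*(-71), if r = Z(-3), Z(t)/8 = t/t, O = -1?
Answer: -3479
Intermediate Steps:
Z(t) = 8 (Z(t) = 8*(t/t) = 8*1 = 8)
q(Y) = -3 + (-1 + Y)*(6 + Y) (q(Y) = -3 + (Y + 6)*(Y - 1) = -3 + (6 + Y)*(-1 + Y) = -3 + (-1 + Y)*(6 + Y))
r = 8
k = 49 (k = ((-9 + 5² + 5*5) + 8) + 0 = ((-9 + 25 + 25) + 8) + 0 = (41 + 8) + 0 = 49 + 0 = 49)
k*(-71) = 49*(-71) = -3479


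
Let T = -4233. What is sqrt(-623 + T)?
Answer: 2*I*sqrt(1214) ≈ 69.685*I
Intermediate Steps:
sqrt(-623 + T) = sqrt(-623 - 4233) = sqrt(-4856) = 2*I*sqrt(1214)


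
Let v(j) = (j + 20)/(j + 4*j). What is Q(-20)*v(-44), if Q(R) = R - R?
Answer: 0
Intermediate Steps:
Q(R) = 0
v(j) = (20 + j)/(5*j) (v(j) = (20 + j)/((5*j)) = (20 + j)*(1/(5*j)) = (20 + j)/(5*j))
Q(-20)*v(-44) = 0*((1/5)*(20 - 44)/(-44)) = 0*((1/5)*(-1/44)*(-24)) = 0*(6/55) = 0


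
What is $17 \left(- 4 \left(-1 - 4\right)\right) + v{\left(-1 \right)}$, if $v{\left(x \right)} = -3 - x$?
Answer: $338$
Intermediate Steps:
$17 \left(- 4 \left(-1 - 4\right)\right) + v{\left(-1 \right)} = 17 \left(- 4 \left(-1 - 4\right)\right) - 2 = 17 \left(\left(-4\right) \left(-5\right)\right) + \left(-3 + 1\right) = 17 \cdot 20 - 2 = 340 - 2 = 338$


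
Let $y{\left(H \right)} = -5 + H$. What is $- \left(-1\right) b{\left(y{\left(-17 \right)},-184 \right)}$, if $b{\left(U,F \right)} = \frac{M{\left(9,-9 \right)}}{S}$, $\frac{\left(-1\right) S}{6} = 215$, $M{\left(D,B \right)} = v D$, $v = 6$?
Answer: $- \frac{9}{215} \approx -0.04186$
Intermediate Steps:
$M{\left(D,B \right)} = 6 D$
$S = -1290$ ($S = \left(-6\right) 215 = -1290$)
$b{\left(U,F \right)} = - \frac{9}{215}$ ($b{\left(U,F \right)} = \frac{6 \cdot 9}{-1290} = 54 \left(- \frac{1}{1290}\right) = - \frac{9}{215}$)
$- \left(-1\right) b{\left(y{\left(-17 \right)},-184 \right)} = - \frac{\left(-1\right) \left(-9\right)}{215} = \left(-1\right) \frac{9}{215} = - \frac{9}{215}$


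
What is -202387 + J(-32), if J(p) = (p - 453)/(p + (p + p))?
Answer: -19428667/96 ≈ -2.0238e+5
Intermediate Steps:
J(p) = (-453 + p)/(3*p) (J(p) = (-453 + p)/(p + 2*p) = (-453 + p)/((3*p)) = (-453 + p)*(1/(3*p)) = (-453 + p)/(3*p))
-202387 + J(-32) = -202387 + (⅓)*(-453 - 32)/(-32) = -202387 + (⅓)*(-1/32)*(-485) = -202387 + 485/96 = -19428667/96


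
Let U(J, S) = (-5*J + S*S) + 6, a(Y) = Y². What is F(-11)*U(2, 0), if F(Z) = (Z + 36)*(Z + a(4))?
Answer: -500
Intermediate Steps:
F(Z) = (16 + Z)*(36 + Z) (F(Z) = (Z + 36)*(Z + 4²) = (36 + Z)*(Z + 16) = (36 + Z)*(16 + Z) = (16 + Z)*(36 + Z))
U(J, S) = 6 + S² - 5*J (U(J, S) = (-5*J + S²) + 6 = (S² - 5*J) + 6 = 6 + S² - 5*J)
F(-11)*U(2, 0) = (576 + (-11)² + 52*(-11))*(6 + 0² - 5*2) = (576 + 121 - 572)*(6 + 0 - 10) = 125*(-4) = -500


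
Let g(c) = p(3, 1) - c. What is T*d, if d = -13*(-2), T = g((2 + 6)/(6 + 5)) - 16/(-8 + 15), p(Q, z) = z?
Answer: -4030/77 ≈ -52.338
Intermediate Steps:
g(c) = 1 - c
T = -155/77 (T = (1 - (2 + 6)/(6 + 5)) - 16/(-8 + 15) = (1 - 8/11) - 16/7 = 3/11 - 16/7 = -155/77 ≈ -2.0130)
d = 26
T*d = -155/77*26 = -4030/77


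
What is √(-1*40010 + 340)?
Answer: I*√39670 ≈ 199.17*I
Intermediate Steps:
√(-1*40010 + 340) = √(-40010 + 340) = √(-39670) = I*√39670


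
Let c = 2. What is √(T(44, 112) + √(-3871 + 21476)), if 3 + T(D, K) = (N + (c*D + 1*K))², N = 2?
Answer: √(40801 + √17605) ≈ 202.32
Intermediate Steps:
T(D, K) = -3 + (2 + K + 2*D)² (T(D, K) = -3 + (2 + (2*D + 1*K))² = -3 + (2 + (2*D + K))² = -3 + (2 + (K + 2*D))² = -3 + (2 + K + 2*D)²)
√(T(44, 112) + √(-3871 + 21476)) = √((-3 + (2 + 112 + 2*44)²) + √(-3871 + 21476)) = √((-3 + (2 + 112 + 88)²) + √17605) = √((-3 + 202²) + √17605) = √((-3 + 40804) + √17605) = √(40801 + √17605)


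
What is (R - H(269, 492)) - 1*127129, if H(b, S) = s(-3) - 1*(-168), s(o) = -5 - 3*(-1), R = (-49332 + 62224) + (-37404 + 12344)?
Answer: -139463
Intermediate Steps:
R = -12168 (R = 12892 - 25060 = -12168)
s(o) = -2 (s(o) = -5 + 3 = -2)
H(b, S) = 166 (H(b, S) = -2 - 1*(-168) = -2 + 168 = 166)
(R - H(269, 492)) - 1*127129 = (-12168 - 1*166) - 1*127129 = (-12168 - 166) - 127129 = -12334 - 127129 = -139463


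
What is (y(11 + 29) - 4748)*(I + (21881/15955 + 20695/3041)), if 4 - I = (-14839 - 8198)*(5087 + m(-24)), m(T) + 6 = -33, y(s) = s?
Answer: -26564093296325764168/48519155 ≈ -5.4750e+11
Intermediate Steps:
m(T) = -39 (m(T) = -6 - 33 = -39)
I = 116290780 (I = 4 - (-14839 - 8198)*(5087 - 39) = 4 - (-23037)*5048 = 4 - 1*(-116290776) = 4 + 116290776 = 116290780)
(y(11 + 29) - 4748)*(I + (21881/15955 + 20695/3041)) = ((11 + 29) - 4748)*(116290780 + (21881/15955 + 20695/3041)) = (40 - 4748)*(116290780 + (21881*(1/15955) + 20695*(1/3041))) = -4708*(116290780 + (21881/15955 + 20695/3041)) = -4708*(116290780 + 396728846/48519155) = -4708*5642330776619746/48519155 = -26564093296325764168/48519155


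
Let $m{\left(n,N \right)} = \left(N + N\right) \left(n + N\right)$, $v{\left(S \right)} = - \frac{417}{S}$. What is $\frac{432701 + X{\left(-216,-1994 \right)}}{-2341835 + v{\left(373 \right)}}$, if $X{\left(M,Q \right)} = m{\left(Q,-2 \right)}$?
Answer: $- \frac{164375505}{873504872} \approx -0.18818$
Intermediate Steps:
$m{\left(n,N \right)} = 2 N \left(N + n\right)$
$X{\left(M,Q \right)} = 8 - 4 Q$ ($X{\left(M,Q \right)} = 2 \left(-2\right) \left(-2 + Q\right) = 8 - 4 Q$)
$\frac{432701 + X{\left(-216,-1994 \right)}}{-2341835 + v{\left(373 \right)}} = \frac{432701 + \left(8 - -7976\right)}{-2341835 - \frac{417}{373}} = \frac{432701 + \left(8 + 7976\right)}{-2341835 - \frac{417}{373}} = \frac{432701 + 7984}{-2341835 - \frac{417}{373}} = \frac{440685}{- \frac{873504872}{373}} = 440685 \left(- \frac{373}{873504872}\right) = - \frac{164375505}{873504872}$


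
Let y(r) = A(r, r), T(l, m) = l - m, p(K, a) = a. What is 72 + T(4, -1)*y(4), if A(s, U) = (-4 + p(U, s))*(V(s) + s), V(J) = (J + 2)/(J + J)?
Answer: 72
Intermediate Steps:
V(J) = (2 + J)/(2*J) (V(J) = (2 + J)/((2*J)) = (2 + J)*(1/(2*J)) = (2 + J)/(2*J))
A(s, U) = (-4 + s)*(s + (2 + s)/(2*s)) (A(s, U) = (-4 + s)*((2 + s)/(2*s) + s) = (-4 + s)*(s + (2 + s)/(2*s)))
y(r) = -1 + r² - 4/r - 7*r/2
72 + T(4, -1)*y(4) = 72 + (4 - 1*(-1))*(-1 + 4² - 4/4 - 7/2*4) = 72 + (4 + 1)*(-1 + 16 - 4*¼ - 14) = 72 + 5*(-1 + 16 - 1 - 14) = 72 + 5*0 = 72 + 0 = 72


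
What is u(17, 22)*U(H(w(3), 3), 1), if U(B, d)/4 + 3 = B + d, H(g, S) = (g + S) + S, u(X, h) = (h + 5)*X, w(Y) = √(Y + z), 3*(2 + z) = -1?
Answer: 7344 + 612*√6 ≈ 8843.1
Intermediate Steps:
z = -7/3 (z = -2 + (⅓)*(-1) = -2 - ⅓ = -7/3 ≈ -2.3333)
w(Y) = √(-7/3 + Y) (w(Y) = √(Y - 7/3) = √(-7/3 + Y))
u(X, h) = X*(5 + h) (u(X, h) = (5 + h)*X = X*(5 + h))
H(g, S) = g + 2*S (H(g, S) = (S + g) + S = g + 2*S)
U(B, d) = -12 + 4*B + 4*d (U(B, d) = -12 + 4*(B + d) = -12 + (4*B + 4*d) = -12 + 4*B + 4*d)
u(17, 22)*U(H(w(3), 3), 1) = (17*(5 + 22))*(-12 + 4*(√(-21 + 9*3)/3 + 2*3) + 4*1) = (17*27)*(-12 + 4*(√(-21 + 27)/3 + 6) + 4) = 459*(-12 + 4*(√6/3 + 6) + 4) = 459*(-12 + 4*(6 + √6/3) + 4) = 459*(-12 + (24 + 4*√6/3) + 4) = 459*(16 + 4*√6/3) = 7344 + 612*√6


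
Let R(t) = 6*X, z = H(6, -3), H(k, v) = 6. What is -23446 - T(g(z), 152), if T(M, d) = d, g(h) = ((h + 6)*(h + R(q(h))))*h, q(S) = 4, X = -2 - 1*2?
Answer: -23598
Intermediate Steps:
X = -4 (X = -2 - 2 = -4)
z = 6
R(t) = -24 (R(t) = 6*(-4) = -24)
g(h) = h*(-24 + h)*(6 + h) (g(h) = ((h + 6)*(h - 24))*h = ((6 + h)*(-24 + h))*h = ((-24 + h)*(6 + h))*h = h*(-24 + h)*(6 + h))
-23446 - T(g(z), 152) = -23446 - 1*152 = -23446 - 152 = -23598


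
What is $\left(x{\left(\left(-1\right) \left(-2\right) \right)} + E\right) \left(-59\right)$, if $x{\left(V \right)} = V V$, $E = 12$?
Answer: $-944$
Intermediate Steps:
$x{\left(V \right)} = V^{2}$
$\left(x{\left(\left(-1\right) \left(-2\right) \right)} + E\right) \left(-59\right) = \left(\left(\left(-1\right) \left(-2\right)\right)^{2} + 12\right) \left(-59\right) = \left(2^{2} + 12\right) \left(-59\right) = \left(4 + 12\right) \left(-59\right) = 16 \left(-59\right) = -944$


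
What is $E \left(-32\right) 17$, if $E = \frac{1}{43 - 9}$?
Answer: $-16$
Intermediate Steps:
$E = \frac{1}{34} \approx 0.029412$
$E \left(-32\right) 17 = \frac{1}{34} \left(-32\right) 17 = \left(- \frac{16}{17}\right) 17 = -16$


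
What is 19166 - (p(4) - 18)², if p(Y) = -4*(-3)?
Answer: 19130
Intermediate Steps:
p(Y) = 12
19166 - (p(4) - 18)² = 19166 - (12 - 18)² = 19166 - 1*(-6)² = 19166 - 1*36 = 19166 - 36 = 19130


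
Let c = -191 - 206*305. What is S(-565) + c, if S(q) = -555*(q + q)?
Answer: 564129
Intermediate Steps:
S(q) = -1110*q
c = -63021 (c = -191 - 62830 = -63021)
S(-565) + c = -1110*(-565) - 63021 = 627150 - 63021 = 564129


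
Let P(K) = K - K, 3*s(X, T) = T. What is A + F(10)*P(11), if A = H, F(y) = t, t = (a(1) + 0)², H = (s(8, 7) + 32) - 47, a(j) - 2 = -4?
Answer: -38/3 ≈ -12.667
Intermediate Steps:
s(X, T) = T/3
P(K) = 0
a(j) = -2 (a(j) = 2 - 4 = -2)
H = -38/3 (H = ((⅓)*7 + 32) - 47 = (7/3 + 32) - 47 = 103/3 - 47 = -38/3 ≈ -12.667)
t = 4 (t = (-2 + 0)² = (-2)² = 4)
F(y) = 4
A = -38/3 ≈ -12.667
A + F(10)*P(11) = -38/3 + 4*0 = -38/3 + 0 = -38/3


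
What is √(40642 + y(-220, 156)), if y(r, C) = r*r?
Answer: 211*√2 ≈ 298.40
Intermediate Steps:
y(r, C) = r²
√(40642 + y(-220, 156)) = √(40642 + (-220)²) = √(40642 + 48400) = √89042 = 211*√2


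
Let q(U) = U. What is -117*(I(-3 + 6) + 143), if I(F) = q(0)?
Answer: -16731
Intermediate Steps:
I(F) = 0
-117*(I(-3 + 6) + 143) = -117*(0 + 143) = -117*143 = -16731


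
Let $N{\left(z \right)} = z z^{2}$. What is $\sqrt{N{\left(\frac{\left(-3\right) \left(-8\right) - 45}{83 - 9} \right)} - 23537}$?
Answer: $\frac{i \sqrt{705794724626}}{5476} \approx 153.42 i$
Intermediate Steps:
$N{\left(z \right)} = z^{3}$
$\sqrt{N{\left(\frac{\left(-3\right) \left(-8\right) - 45}{83 - 9} \right)} - 23537} = \sqrt{\left(\frac{\left(-3\right) \left(-8\right) - 45}{83 - 9}\right)^{3} - 23537} = \sqrt{\left(\frac{24 - 45}{74}\right)^{3} - 23537} = \sqrt{\left(\left(-21\right) \frac{1}{74}\right)^{3} - 23537} = \sqrt{\left(- \frac{21}{74}\right)^{3} - 23537} = \sqrt{- \frac{9261}{405224} - 23537} = \sqrt{- \frac{9537766549}{405224}} = \frac{i \sqrt{705794724626}}{5476}$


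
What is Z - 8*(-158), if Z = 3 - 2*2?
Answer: 1263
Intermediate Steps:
Z = -1 (Z = 3 - 4 = -1)
Z - 8*(-158) = -1 - 8*(-158) = -1 + 1264 = 1263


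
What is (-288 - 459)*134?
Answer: -100098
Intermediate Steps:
(-288 - 459)*134 = -747*134 = -100098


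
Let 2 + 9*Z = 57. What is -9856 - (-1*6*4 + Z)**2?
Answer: -824257/81 ≈ -10176.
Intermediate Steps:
Z = 55/9 (Z = -2/9 + (1/9)*57 = -2/9 + 19/3 = 55/9 ≈ 6.1111)
-9856 - (-1*6*4 + Z)**2 = -9856 - (-1*6*4 + 55/9)**2 = -9856 - (-6*4 + 55/9)**2 = -9856 - (-24 + 55/9)**2 = -9856 - (-161/9)**2 = -9856 - 1*25921/81 = -9856 - 25921/81 = -824257/81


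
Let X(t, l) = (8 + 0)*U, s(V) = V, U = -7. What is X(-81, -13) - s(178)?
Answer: -234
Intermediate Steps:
X(t, l) = -56 (X(t, l) = (8 + 0)*(-7) = 8*(-7) = -56)
X(-81, -13) - s(178) = -56 - 1*178 = -56 - 178 = -234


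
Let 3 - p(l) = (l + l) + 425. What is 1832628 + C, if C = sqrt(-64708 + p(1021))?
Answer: 1832628 + 2*I*sqrt(16793) ≈ 1.8326e+6 + 259.18*I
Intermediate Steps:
p(l) = -422 - 2*l (p(l) = 3 - ((l + l) + 425) = 3 - (2*l + 425) = 3 - (425 + 2*l) = 3 + (-425 - 2*l) = -422 - 2*l)
C = 2*I*sqrt(16793) (C = sqrt(-64708 + (-422 - 2*1021)) = sqrt(-64708 + (-422 - 2042)) = sqrt(-64708 - 2464) = sqrt(-67172) = 2*I*sqrt(16793) ≈ 259.18*I)
1832628 + C = 1832628 + 2*I*sqrt(16793)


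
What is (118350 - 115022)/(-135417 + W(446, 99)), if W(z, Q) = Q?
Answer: -1664/67659 ≈ -0.024594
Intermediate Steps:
(118350 - 115022)/(-135417 + W(446, 99)) = (118350 - 115022)/(-135417 + 99) = 3328/(-135318) = 3328*(-1/135318) = -1664/67659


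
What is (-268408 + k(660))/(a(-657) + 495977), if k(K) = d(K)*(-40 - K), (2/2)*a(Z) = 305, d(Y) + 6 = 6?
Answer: -134204/248141 ≈ -0.54084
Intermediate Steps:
d(Y) = 0 (d(Y) = -6 + 6 = 0)
a(Z) = 305
k(K) = 0 (k(K) = 0*(-40 - K) = 0)
(-268408 + k(660))/(a(-657) + 495977) = (-268408 + 0)/(305 + 495977) = -268408/496282 = -268408*1/496282 = -134204/248141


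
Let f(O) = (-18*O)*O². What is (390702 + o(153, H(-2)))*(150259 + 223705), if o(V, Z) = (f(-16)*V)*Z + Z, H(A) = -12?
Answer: -50475386270952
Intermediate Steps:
f(O) = -18*O³
o(V, Z) = Z + 73728*V*Z (o(V, Z) = ((-18*(-16)³)*V)*Z + Z = ((-18*(-4096))*V)*Z + Z = (73728*V)*Z + Z = 73728*V*Z + Z = Z + 73728*V*Z)
(390702 + o(153, H(-2)))*(150259 + 223705) = (390702 - 12*(1 + 73728*153))*(150259 + 223705) = (390702 - 12*(1 + 11280384))*373964 = (390702 - 12*11280385)*373964 = (390702 - 135364620)*373964 = -134973918*373964 = -50475386270952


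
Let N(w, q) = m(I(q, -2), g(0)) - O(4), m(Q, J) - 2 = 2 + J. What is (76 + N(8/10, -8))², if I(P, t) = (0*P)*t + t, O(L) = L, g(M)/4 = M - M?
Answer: 5776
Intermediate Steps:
g(M) = 0 (g(M) = 4*(M - M) = 4*0 = 0)
I(P, t) = t (I(P, t) = 0*t + t = 0 + t = t)
m(Q, J) = 4 + J (m(Q, J) = 2 + (2 + J) = 4 + J)
N(w, q) = 0 (N(w, q) = (4 + 0) - 1*4 = 4 - 4 = 0)
(76 + N(8/10, -8))² = (76 + 0)² = 76² = 5776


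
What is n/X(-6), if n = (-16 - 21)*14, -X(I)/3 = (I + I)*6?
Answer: -259/108 ≈ -2.3981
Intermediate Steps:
X(I) = -36*I (X(I) = -3*(I + I)*6 = -3*2*I*6 = -36*I)
n = -518 (n = -37*14 = -518)
n/X(-6) = -518/((-36*(-6))) = -518/216 = -518*1/216 = -259/108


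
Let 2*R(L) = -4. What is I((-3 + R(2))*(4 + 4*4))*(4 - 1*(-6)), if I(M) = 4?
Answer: 40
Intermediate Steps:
R(L) = -2 (R(L) = (1/2)*(-4) = -2)
I((-3 + R(2))*(4 + 4*4))*(4 - 1*(-6)) = 4*(4 - 1*(-6)) = 4*(4 + 6) = 4*10 = 40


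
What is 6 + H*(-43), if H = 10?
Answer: -424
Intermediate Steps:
6 + H*(-43) = 6 + 10*(-43) = 6 - 430 = -424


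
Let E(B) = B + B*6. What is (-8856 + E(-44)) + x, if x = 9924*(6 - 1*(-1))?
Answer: 60304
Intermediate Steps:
x = 69468 (x = 9924*(6 + 1) = 9924*7 = 69468)
E(B) = 7*B (E(B) = B + 6*B = 7*B)
(-8856 + E(-44)) + x = (-8856 + 7*(-44)) + 69468 = (-8856 - 308) + 69468 = -9164 + 69468 = 60304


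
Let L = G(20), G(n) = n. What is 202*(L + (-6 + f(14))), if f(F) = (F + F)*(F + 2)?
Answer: 93324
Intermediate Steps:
L = 20
f(F) = 2*F*(2 + F) (f(F) = (2*F)*(2 + F) = 2*F*(2 + F))
202*(L + (-6 + f(14))) = 202*(20 + (-6 + 2*14*(2 + 14))) = 202*(20 + (-6 + 2*14*16)) = 202*(20 + (-6 + 448)) = 202*(20 + 442) = 202*462 = 93324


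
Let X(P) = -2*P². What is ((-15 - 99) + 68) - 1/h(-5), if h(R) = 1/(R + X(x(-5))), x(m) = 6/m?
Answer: -953/25 ≈ -38.120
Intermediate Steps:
h(R) = 1/(-72/25 + R) (h(R) = 1/(R - 2*(6/(-5))²) = 1/(R - 2*(6*(-⅕))²) = 1/(R - 2*(-6/5)²) = 1/(R - 2*36/25) = 1/(R - 72/25) = 1/(-72/25 + R))
((-15 - 99) + 68) - 1/h(-5) = ((-15 - 99) + 68) - 1/(25/(-72 + 25*(-5))) = (-114 + 68) - 1/(25/(-72 - 125)) = -46 - 1/(25/(-197)) = -46 - 1/(25*(-1/197)) = -46 - 1/(-25/197) = -46 - 1*(-197/25) = -46 + 197/25 = -953/25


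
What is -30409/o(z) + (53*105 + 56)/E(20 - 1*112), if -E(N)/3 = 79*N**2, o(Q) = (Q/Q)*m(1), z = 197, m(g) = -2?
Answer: 30499734835/2005968 ≈ 15205.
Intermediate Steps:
o(Q) = -2 (o(Q) = (Q/Q)*(-2) = 1*(-2) = -2)
E(N) = -237*N**2
-30409/o(z) + (53*105 + 56)/E(20 - 1*112) = -30409/(-2) + (53*105 + 56)/((-237*(20 - 1*112)**2)) = -30409*(-1/2) + (5565 + 56)/((-237*(20 - 112)**2)) = 30409/2 + 5621/((-237*(-92)**2)) = 30409/2 + 5621/((-237*8464)) = 30409/2 + 5621/(-2005968) = 30409/2 + 5621*(-1/2005968) = 30409/2 - 5621/2005968 = 30499734835/2005968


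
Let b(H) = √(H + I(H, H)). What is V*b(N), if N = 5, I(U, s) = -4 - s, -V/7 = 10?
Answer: -140*I ≈ -140.0*I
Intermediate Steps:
V = -70 (V = -7*10 = -70)
b(H) = 2*I (b(H) = √(H + (-4 - H)) = √(-4) = 2*I)
V*b(N) = -140*I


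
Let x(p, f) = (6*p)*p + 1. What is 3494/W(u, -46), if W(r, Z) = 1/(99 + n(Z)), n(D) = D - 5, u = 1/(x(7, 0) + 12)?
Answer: 167712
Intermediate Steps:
x(p, f) = 1 + 6*p**2 (x(p, f) = 6*p**2 + 1 = 1 + 6*p**2)
u = 1/307 (u = 1/((1 + 6*7**2) + 12) = 1/((1 + 6*49) + 12) = 1/((1 + 294) + 12) = 1/(295 + 12) = 1/307 ≈ 0.0032573)
n(D) = -5 + D
W(r, Z) = 1/(94 + Z) (W(r, Z) = 1/(99 + (-5 + Z)) = 1/(94 + Z))
3494/W(u, -46) = 3494/(1/(94 - 46)) = 3494/(1/48) = 3494*48 = 167712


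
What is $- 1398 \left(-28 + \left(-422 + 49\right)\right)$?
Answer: $560598$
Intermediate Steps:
$- 1398 \left(-28 + \left(-422 + 49\right)\right) = - 1398 \left(-28 - 373\right) = \left(-1398\right) \left(-401\right) = 560598$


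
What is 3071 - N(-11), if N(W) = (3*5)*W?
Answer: 3236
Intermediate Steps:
N(W) = 15*W
3071 - N(-11) = 3071 - 15*(-11) = 3071 - 1*(-165) = 3071 + 165 = 3236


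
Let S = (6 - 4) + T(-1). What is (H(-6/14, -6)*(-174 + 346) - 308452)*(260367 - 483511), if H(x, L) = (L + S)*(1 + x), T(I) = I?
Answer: 482572106976/7 ≈ 6.8939e+10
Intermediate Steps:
S = 1 (S = (6 - 4) - 1 = 2 - 1 = 1)
H(x, L) = (1 + L)*(1 + x) (H(x, L) = (L + 1)*(1 + x) = (1 + L)*(1 + x))
(H(-6/14, -6)*(-174 + 346) - 308452)*(260367 - 483511) = ((1 - 6 - 6/14 - (-36)/14)*(-174 + 346) - 308452)*(260367 - 483511) = ((1 - 6 - 6*1/14 - (-36)/14)*172 - 308452)*(-223144) = ((1 - 6 - 3/7 - 6*(-3/7))*172 - 308452)*(-223144) = ((1 - 6 - 3/7 + 18/7)*172 - 308452)*(-223144) = (-20/7*172 - 308452)*(-223144) = (-3440/7 - 308452)*(-223144) = -2162604/7*(-223144) = 482572106976/7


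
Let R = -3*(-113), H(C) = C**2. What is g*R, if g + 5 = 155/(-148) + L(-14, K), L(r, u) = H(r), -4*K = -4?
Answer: 9530307/148 ≈ 64394.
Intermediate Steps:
K = 1 (K = -1/4*(-4) = 1)
L(r, u) = r**2
R = 339
g = 28113/148 (g = -5 + (155/(-148) + (-14)**2) = -5 + (155*(-1/148) + 196) = -5 + (-155/148 + 196) = -5 + 28853/148 = 28113/148 ≈ 189.95)
g*R = (28113/148)*339 = 9530307/148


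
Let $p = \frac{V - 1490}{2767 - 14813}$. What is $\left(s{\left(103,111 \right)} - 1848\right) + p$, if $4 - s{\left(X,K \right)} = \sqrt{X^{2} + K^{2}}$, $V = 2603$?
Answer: $- \frac{22213937}{12046} - \sqrt{22930} \approx -1995.5$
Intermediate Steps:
$p = - \frac{1113}{12046}$ ($p = \frac{2603 - 1490}{2767 - 14813} = \frac{2603 + \left(-7783 + 6293\right)}{-12046} = \left(2603 - 1490\right) \left(- \frac{1}{12046}\right) = 1113 \left(- \frac{1}{12046}\right) = - \frac{1113}{12046} \approx -0.092396$)
$s{\left(X,K \right)} = 4 - \sqrt{K^{2} + X^{2}}$ ($s{\left(X,K \right)} = 4 - \sqrt{X^{2} + K^{2}} = 4 - \sqrt{K^{2} + X^{2}}$)
$\left(s{\left(103,111 \right)} - 1848\right) + p = \left(\left(4 - \sqrt{111^{2} + 103^{2}}\right) - 1848\right) - \frac{1113}{12046} = \left(\left(4 - \sqrt{12321 + 10609}\right) - 1848\right) - \frac{1113}{12046} = \left(\left(4 - \sqrt{22930}\right) - 1848\right) - \frac{1113}{12046} = \left(-1844 - \sqrt{22930}\right) - \frac{1113}{12046} = - \frac{22213937}{12046} - \sqrt{22930}$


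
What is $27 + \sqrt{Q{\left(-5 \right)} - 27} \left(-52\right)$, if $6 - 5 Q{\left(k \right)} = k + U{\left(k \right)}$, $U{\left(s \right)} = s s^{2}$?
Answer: $27 - \frac{52 \sqrt{5}}{5} \approx 3.7449$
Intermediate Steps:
$U{\left(s \right)} = s^{3}$
$Q{\left(k \right)} = \frac{6}{5} - \frac{k}{5} - \frac{k^{3}}{5}$ ($Q{\left(k \right)} = \frac{6}{5} - \frac{k + k^{3}}{5} = \frac{6}{5} - \left(\frac{k}{5} + \frac{k^{3}}{5}\right) = \frac{6}{5} - \frac{k}{5} - \frac{k^{3}}{5}$)
$27 + \sqrt{Q{\left(-5 \right)} - 27} \left(-52\right) = 27 + \sqrt{\left(\frac{6}{5} - -1 - \frac{\left(-5\right)^{3}}{5}\right) - 27} \left(-52\right) = 27 + \sqrt{\left(\frac{6}{5} + 1 - -25\right) - 27} \left(-52\right) = 27 + \sqrt{\left(\frac{6}{5} + 1 + 25\right) - 27} \left(-52\right) = 27 + \sqrt{\frac{136}{5} - 27} \left(-52\right) = 27 + \sqrt{\frac{1}{5}} \left(-52\right) = 27 + \frac{\sqrt{5}}{5} \left(-52\right) = 27 - \frac{52 \sqrt{5}}{5}$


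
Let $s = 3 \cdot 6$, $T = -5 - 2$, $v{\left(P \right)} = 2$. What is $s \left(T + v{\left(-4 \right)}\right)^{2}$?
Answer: $450$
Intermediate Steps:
$T = -7$
$s = 18$
$s \left(T + v{\left(-4 \right)}\right)^{2} = 18 \left(-7 + 2\right)^{2} = 18 \left(-5\right)^{2} = 18 \cdot 25 = 450$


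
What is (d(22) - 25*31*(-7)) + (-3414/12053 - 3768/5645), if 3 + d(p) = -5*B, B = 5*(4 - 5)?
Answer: 370544752961/68039185 ≈ 5446.0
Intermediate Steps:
B = -5 (B = 5*(-1) = -5)
d(p) = 22 (d(p) = -3 - 5*(-5) = -3 + 25 = 22)
(d(22) - 25*31*(-7)) + (-3414/12053 - 3768/5645) = (22 - 25*31*(-7)) + (-3414/12053 - 3768/5645) = (22 - 775*(-7)) + (-3414*1/12053 - 3768*1/5645) = (22 + 5425) + (-3414/12053 - 3768/5645) = 5447 - 64687734/68039185 = 370544752961/68039185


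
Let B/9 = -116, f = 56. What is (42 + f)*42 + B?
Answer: 3072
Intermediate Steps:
B = -1044 (B = 9*(-116) = -1044)
(42 + f)*42 + B = (42 + 56)*42 - 1044 = 98*42 - 1044 = 4116 - 1044 = 3072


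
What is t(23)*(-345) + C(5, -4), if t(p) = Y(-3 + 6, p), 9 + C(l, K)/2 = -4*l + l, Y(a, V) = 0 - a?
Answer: 987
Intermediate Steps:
Y(a, V) = -a
C(l, K) = -18 - 6*l (C(l, K) = -18 + 2*(-4*l + l) = -18 + 2*(-3*l) = -18 - 6*l)
t(p) = -3 (t(p) = -(-3 + 6) = -1*3 = -3)
t(23)*(-345) + C(5, -4) = -3*(-345) + (-18 - 6*5) = 1035 + (-18 - 30) = 1035 - 48 = 987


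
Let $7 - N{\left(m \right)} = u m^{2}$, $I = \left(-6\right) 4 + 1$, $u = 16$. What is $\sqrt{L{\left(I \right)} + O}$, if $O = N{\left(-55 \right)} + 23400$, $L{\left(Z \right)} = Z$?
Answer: $2 i \sqrt{6254} \approx 158.16 i$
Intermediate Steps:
$I = -23$ ($I = -24 + 1 = -23$)
$N{\left(m \right)} = 7 - 16 m^{2}$
$O = -24993$ ($O = \left(7 - 16 \left(-55\right)^{2}\right) + 23400 = \left(7 - 48400\right) + 23400 = -48393 + 23400 = -24993$)
$\sqrt{L{\left(I \right)} + O} = \sqrt{-23 - 24993} = \sqrt{-25016} = 2 i \sqrt{6254}$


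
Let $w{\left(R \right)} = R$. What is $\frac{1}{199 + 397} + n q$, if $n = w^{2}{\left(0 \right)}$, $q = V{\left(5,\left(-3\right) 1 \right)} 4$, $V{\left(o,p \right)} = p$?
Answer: $\frac{1}{596} \approx 0.0016779$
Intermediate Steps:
$q = -12$ ($q = \left(-3\right) 1 \cdot 4 = \left(-3\right) 4 = -12$)
$n = 0$ ($n = 0^{2} = 0$)
$\frac{1}{199 + 397} + n q = \frac{1}{199 + 397} + 0 \left(-12\right) = \frac{1}{596} + 0 = \frac{1}{596}$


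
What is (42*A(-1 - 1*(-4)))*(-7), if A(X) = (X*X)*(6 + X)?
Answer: -23814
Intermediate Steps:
A(X) = X**2*(6 + X)
(42*A(-1 - 1*(-4)))*(-7) = (42*((-1 - 1*(-4))**2*(6 + (-1 - 1*(-4)))))*(-7) = (42*((-1 + 4)**2*(6 + (-1 + 4))))*(-7) = (42*(3**2*(6 + 3)))*(-7) = (42*(9*9))*(-7) = (42*81)*(-7) = 3402*(-7) = -23814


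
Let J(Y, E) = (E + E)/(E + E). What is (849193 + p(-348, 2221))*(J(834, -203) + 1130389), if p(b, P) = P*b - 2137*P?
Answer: -5278912256880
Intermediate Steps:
J(Y, E) = 1 (J(Y, E) = (2*E)/((2*E)) = (2*E)*(1/(2*E)) = 1)
p(b, P) = -2137*P + P*b
(849193 + p(-348, 2221))*(J(834, -203) + 1130389) = (849193 + 2221*(-2137 - 348))*(1 + 1130389) = (849193 + 2221*(-2485))*1130390 = (849193 - 5519185)*1130390 = -4669992*1130390 = -5278912256880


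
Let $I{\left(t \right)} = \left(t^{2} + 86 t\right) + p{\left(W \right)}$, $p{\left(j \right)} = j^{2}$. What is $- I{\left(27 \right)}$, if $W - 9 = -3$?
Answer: $-3087$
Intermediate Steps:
$W = 6$ ($W = 9 - 3 = 6$)
$I{\left(t \right)} = 36 + t^{2} + 86 t$ ($I{\left(t \right)} = \left(t^{2} + 86 t\right) + 6^{2} = \left(t^{2} + 86 t\right) + 36 = 36 + t^{2} + 86 t$)
$- I{\left(27 \right)} = - (36 + 27^{2} + 86 \cdot 27) = - (36 + 729 + 2322) = \left(-1\right) 3087 = -3087$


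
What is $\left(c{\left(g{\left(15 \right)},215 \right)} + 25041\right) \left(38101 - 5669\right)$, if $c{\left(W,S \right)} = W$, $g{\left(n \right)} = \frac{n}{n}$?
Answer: $812162144$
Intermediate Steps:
$g{\left(n \right)} = 1$
$\left(c{\left(g{\left(15 \right)},215 \right)} + 25041\right) \left(38101 - 5669\right) = \left(1 + 25041\right) \left(38101 - 5669\right) = 25042 \cdot 32432 = 812162144$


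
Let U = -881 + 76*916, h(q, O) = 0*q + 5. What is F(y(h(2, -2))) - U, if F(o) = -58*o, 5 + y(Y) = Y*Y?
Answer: -69895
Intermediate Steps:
h(q, O) = 5 (h(q, O) = 0 + 5 = 5)
U = 68735 (U = -881 + 69616 = 68735)
y(Y) = -5 + Y² (y(Y) = -5 + Y*Y = -5 + Y²)
F(y(h(2, -2))) - U = -58*(-5 + 5²) - 1*68735 = -58*(-5 + 25) - 68735 = -58*20 - 68735 = -1160 - 68735 = -69895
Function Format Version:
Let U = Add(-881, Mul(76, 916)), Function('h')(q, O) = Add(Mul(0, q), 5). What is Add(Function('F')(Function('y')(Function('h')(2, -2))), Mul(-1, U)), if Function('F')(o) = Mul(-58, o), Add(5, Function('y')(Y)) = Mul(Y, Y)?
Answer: -69895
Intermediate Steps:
Function('h')(q, O) = 5 (Function('h')(q, O) = Add(0, 5) = 5)
U = 68735 (U = Add(-881, 69616) = 68735)
Function('y')(Y) = Add(-5, Pow(Y, 2)) (Function('y')(Y) = Add(-5, Mul(Y, Y)) = Add(-5, Pow(Y, 2)))
Add(Function('F')(Function('y')(Function('h')(2, -2))), Mul(-1, U)) = Add(Mul(-58, Add(-5, Pow(5, 2))), Mul(-1, 68735)) = Add(Mul(-58, Add(-5, 25)), -68735) = Add(Mul(-58, 20), -68735) = Add(-1160, -68735) = -69895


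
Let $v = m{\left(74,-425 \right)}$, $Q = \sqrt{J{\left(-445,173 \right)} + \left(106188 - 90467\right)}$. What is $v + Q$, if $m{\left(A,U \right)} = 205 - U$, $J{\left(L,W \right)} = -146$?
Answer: $630 + 5 \sqrt{623} \approx 754.8$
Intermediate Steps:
$Q = 5 \sqrt{623}$ ($Q = \sqrt{-146 + \left(106188 - 90467\right)} = \sqrt{-146 + 15721} = \sqrt{15575} = 5 \sqrt{623} \approx 124.8$)
$v = 630$ ($v = 205 - -425 = 205 + 425 = 630$)
$v + Q = 630 + 5 \sqrt{623}$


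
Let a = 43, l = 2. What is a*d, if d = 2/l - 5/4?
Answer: -43/4 ≈ -10.750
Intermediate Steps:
d = -¼ (d = 2/2 - 5/4 = 2*(½) - 5*¼ = 1 - 5/4 = -¼ ≈ -0.25000)
a*d = 43*(-¼) = -43/4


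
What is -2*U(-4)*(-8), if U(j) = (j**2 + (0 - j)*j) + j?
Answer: -64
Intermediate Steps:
U(j) = j (U(j) = (j**2 + (-j)*j) + j = (j**2 - j**2) + j = 0 + j = j)
-2*U(-4)*(-8) = -2*(-4)*(-8) = 8*(-8) = -64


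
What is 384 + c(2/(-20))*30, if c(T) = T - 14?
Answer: -39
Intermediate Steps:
c(T) = -14 + T
384 + c(2/(-20))*30 = 384 + (-14 + 2/(-20))*30 = 384 + (-14 + 2*(-1/20))*30 = 384 + (-14 - ⅒)*30 = 384 - 141/10*30 = 384 - 423 = -39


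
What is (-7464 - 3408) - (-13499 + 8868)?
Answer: -6241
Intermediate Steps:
(-7464 - 3408) - (-13499 + 8868) = -10872 - 1*(-4631) = -10872 + 4631 = -6241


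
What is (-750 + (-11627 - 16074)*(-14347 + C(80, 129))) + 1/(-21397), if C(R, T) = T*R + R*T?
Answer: -3729992290772/21397 ≈ -1.7432e+8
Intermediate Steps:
C(R, T) = 2*R*T (C(R, T) = R*T + R*T = 2*R*T)
(-750 + (-11627 - 16074)*(-14347 + C(80, 129))) + 1/(-21397) = (-750 + (-11627 - 16074)*(-14347 + 2*80*129)) + 1/(-21397) = (-750 - 27701*(-14347 + 20640)) - 1/21397 = (-750 - 27701*6293) - 1/21397 = (-750 - 174322393) - 1/21397 = -174323143 - 1/21397 = -3729992290772/21397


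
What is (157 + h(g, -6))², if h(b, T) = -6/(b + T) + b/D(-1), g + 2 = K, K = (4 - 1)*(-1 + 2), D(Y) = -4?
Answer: 9979281/400 ≈ 24948.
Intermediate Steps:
K = 3 (K = 3*1 = 3)
g = 1 (g = -2 + 3 = 1)
h(b, T) = -6/(T + b) - b/4 (h(b, T) = -6/(b + T) + b/(-4) = -6/(T + b) + b*(-¼) = -6/(T + b) - b/4)
(157 + h(g, -6))² = (157 + (-24 - 1*1² - 1*(-6)*1)/(4*(-6 + 1)))² = (157 + (¼)*(-24 - 1*1 + 6)/(-5))² = (157 + (¼)*(-⅕)*(-24 - 1 + 6))² = (157 + (¼)*(-⅕)*(-19))² = (157 + 19/20)² = (3159/20)² = 9979281/400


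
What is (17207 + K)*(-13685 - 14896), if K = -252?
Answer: -484590855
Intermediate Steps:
(17207 + K)*(-13685 - 14896) = (17207 - 252)*(-13685 - 14896) = 16955*(-28581) = -484590855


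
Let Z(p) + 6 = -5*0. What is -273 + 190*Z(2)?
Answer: -1413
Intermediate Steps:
Z(p) = -6 (Z(p) = -6 - 5*0 = -6 + 0 = -6)
-273 + 190*Z(2) = -273 + 190*(-6) = -273 - 1140 = -1413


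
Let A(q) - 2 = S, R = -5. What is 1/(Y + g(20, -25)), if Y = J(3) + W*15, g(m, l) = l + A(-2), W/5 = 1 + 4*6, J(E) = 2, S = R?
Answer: 1/1849 ≈ 0.00054083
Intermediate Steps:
S = -5
A(q) = -3 (A(q) = 2 - 5 = -3)
W = 125 (W = 5*(1 + 4*6) = 5*(1 + 24) = 5*25 = 125)
g(m, l) = -3 + l (g(m, l) = l - 3 = -3 + l)
Y = 1877 (Y = 2 + 125*15 = 2 + 1875 = 1877)
1/(Y + g(20, -25)) = 1/(1877 + (-3 - 25)) = 1/(1877 - 28) = 1/1849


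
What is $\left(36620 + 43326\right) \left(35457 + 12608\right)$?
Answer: $3842604490$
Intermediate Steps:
$\left(36620 + 43326\right) \left(35457 + 12608\right) = 79946 \cdot 48065 = 3842604490$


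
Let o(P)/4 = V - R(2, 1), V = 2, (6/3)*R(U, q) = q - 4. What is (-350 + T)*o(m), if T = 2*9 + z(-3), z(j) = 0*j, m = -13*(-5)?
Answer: -4648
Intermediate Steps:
R(U, q) = -2 + q/2 (R(U, q) = (q - 4)/2 = (-4 + q)/2 = -2 + q/2)
m = 65
z(j) = 0
T = 18 (T = 2*9 + 0 = 18 + 0 = 18)
o(P) = 14 (o(P) = 4*(2 - (-2 + (½)*1)) = 4*(2 - (-2 + ½)) = 4*(2 - 1*(-3/2)) = 4*(2 + 3/2) = 4*(7/2) = 14)
(-350 + T)*o(m) = (-350 + 18)*14 = -332*14 = -4648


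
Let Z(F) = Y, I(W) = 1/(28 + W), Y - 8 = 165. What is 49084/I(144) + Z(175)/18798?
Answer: 158701137677/18798 ≈ 8.4424e+6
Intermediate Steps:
Y = 173 (Y = 8 + 165 = 173)
Z(F) = 173
49084/I(144) + Z(175)/18798 = 49084/(1/(28 + 144)) + 173/18798 = 49084/(1/172) + 173*(1/18798) = 49084/(1/172) + 173/18798 = 49084*172 + 173/18798 = 8442448 + 173/18798 = 158701137677/18798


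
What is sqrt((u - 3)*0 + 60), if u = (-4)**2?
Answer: 2*sqrt(15) ≈ 7.7460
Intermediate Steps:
u = 16
sqrt((u - 3)*0 + 60) = sqrt((16 - 3)*0 + 60) = sqrt(13*0 + 60) = sqrt(0 + 60) = sqrt(60) = 2*sqrt(15)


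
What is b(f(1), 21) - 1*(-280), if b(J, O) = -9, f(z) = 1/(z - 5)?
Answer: 271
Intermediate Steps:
f(z) = 1/(-5 + z)
b(f(1), 21) - 1*(-280) = -9 - 1*(-280) = -9 + 280 = 271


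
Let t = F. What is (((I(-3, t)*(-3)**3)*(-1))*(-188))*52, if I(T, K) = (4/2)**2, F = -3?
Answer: -1055808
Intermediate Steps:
t = -3
I(T, K) = 4 (I(T, K) = (4*(1/2))**2 = 2**2 = 4)
(((I(-3, t)*(-3)**3)*(-1))*(-188))*52 = (((4*(-3)**3)*(-1))*(-188))*52 = (((4*(-27))*(-1))*(-188))*52 = (-108*(-1)*(-188))*52 = (108*(-188))*52 = -20304*52 = -1055808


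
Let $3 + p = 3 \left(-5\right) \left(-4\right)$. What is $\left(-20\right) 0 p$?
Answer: $0$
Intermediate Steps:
$p = 57$ ($p = -3 + 3 \left(-5\right) \left(-4\right) = -3 - -60 = -3 + 60 = 57$)
$\left(-20\right) 0 p = \left(-20\right) 0 \cdot 57 = 0 \cdot 57 = 0$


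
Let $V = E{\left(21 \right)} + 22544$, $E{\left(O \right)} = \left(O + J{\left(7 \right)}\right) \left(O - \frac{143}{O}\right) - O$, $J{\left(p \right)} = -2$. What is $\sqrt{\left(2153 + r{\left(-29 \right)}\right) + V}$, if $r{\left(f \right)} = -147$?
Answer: $\frac{\sqrt{10936191}}{21} \approx 157.48$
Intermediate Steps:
$E{\left(O \right)} = - O + \left(-2 + O\right) \left(O - \frac{143}{O}\right)$ ($E{\left(O \right)} = \left(O - 2\right) \left(O - \frac{143}{O}\right) - O = \left(-2 + O\right) \left(O - \frac{143}{O}\right) - O = - O + \left(-2 + O\right) \left(O - \frac{143}{O}\right)$)
$V = \frac{478645}{21}$ ($V = \left(-143 + 21^{2} - 63 + \frac{286}{21}\right) + 22544 = \left(-143 + 441 - 63 + 286 \cdot \frac{1}{21}\right) + 22544 = \left(-143 + 441 - 63 + \frac{286}{21}\right) + 22544 = \frac{5221}{21} + 22544 = \frac{478645}{21} \approx 22793.0$)
$\sqrt{\left(2153 + r{\left(-29 \right)}\right) + V} = \sqrt{\left(2153 - 147\right) + \frac{478645}{21}} = \sqrt{2006 + \frac{478645}{21}} = \sqrt{\frac{520771}{21}} = \frac{\sqrt{10936191}}{21}$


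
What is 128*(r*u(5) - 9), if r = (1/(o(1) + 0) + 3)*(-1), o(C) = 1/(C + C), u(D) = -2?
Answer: 128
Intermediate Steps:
o(C) = 1/(2*C)
r = -5 (r = (1/((½)/1 + 0) + 3)*(-1) = (1/((½)*1 + 0) + 3)*(-1) = (1/(½ + 0) + 3)*(-1) = (1/(½) + 3)*(-1) = (2 + 3)*(-1) = 5*(-1) = -5)
128*(r*u(5) - 9) = 128*(-5*(-2) - 9) = 128*(10 - 9) = 128*1 = 128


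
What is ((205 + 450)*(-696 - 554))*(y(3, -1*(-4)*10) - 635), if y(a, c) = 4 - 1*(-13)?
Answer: 505987500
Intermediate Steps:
y(a, c) = 17 (y(a, c) = 4 + 13 = 17)
((205 + 450)*(-696 - 554))*(y(3, -1*(-4)*10) - 635) = ((205 + 450)*(-696 - 554))*(17 - 635) = (655*(-1250))*(-618) = -818750*(-618) = 505987500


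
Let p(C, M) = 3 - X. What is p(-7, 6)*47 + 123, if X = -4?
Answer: 452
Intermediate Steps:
p(C, M) = 7 (p(C, M) = 3 - 1*(-4) = 3 + 4 = 7)
p(-7, 6)*47 + 123 = 7*47 + 123 = 329 + 123 = 452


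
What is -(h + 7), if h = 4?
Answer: -11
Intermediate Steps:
-(h + 7) = -(4 + 7) = -1*11 = -11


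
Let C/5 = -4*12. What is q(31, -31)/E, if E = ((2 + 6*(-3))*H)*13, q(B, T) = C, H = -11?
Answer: -15/143 ≈ -0.10490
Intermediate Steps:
C = -240 (C = 5*(-4*12) = 5*(-48) = -240)
q(B, T) = -240
E = 2288 (E = ((2 + 6*(-3))*(-11))*13 = ((2 - 18)*(-11))*13 = -16*(-11)*13 = 176*13 = 2288)
q(31, -31)/E = -240/2288 = -240*1/2288 = -15/143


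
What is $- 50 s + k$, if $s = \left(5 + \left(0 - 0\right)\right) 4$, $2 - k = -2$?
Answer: $-996$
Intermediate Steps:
$k = 4$ ($k = 2 - -2 = 2 + 2 = 4$)
$s = 20$ ($s = \left(5 + \left(0 + 0\right)\right) 4 = \left(5 + 0\right) 4 = 5 \cdot 4 = 20$)
$- 50 s + k = \left(-50\right) 20 + 4 = -1000 + 4 = -996$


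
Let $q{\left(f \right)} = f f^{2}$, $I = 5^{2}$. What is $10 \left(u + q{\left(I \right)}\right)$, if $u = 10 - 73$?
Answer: $155620$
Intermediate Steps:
$I = 25$
$q{\left(f \right)} = f^{3}$
$u = -63$
$10 \left(u + q{\left(I \right)}\right) = 10 \left(-63 + 25^{3}\right) = 10 \left(-63 + 15625\right) = 10 \cdot 15562 = 155620$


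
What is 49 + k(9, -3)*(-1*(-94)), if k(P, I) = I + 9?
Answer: 613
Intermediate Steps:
k(P, I) = 9 + I
49 + k(9, -3)*(-1*(-94)) = 49 + (9 - 3)*(-1*(-94)) = 49 + 6*94 = 49 + 564 = 613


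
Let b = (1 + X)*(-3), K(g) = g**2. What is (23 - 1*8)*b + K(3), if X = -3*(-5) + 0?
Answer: -711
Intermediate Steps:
X = 15 (X = 15 + 0 = 15)
b = -48 (b = (1 + 15)*(-3) = 16*(-3) = -48)
(23 - 1*8)*b + K(3) = (23 - 1*8)*(-48) + 3**2 = (23 - 8)*(-48) + 9 = 15*(-48) + 9 = -720 + 9 = -711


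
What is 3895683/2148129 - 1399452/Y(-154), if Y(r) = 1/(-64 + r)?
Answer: 218450783537609/716043 ≈ 3.0508e+8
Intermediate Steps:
3895683/2148129 - 1399452/Y(-154) = 3895683/2148129 - 1399452/(1/(-64 - 154)) = 3895683*(1/2148129) - 1399452/(1/(-218)) = 1298561/716043 - 1399452/(-1/218) = 1298561/716043 - 1399452*(-218) = 1298561/716043 + 305080536 = 218450783537609/716043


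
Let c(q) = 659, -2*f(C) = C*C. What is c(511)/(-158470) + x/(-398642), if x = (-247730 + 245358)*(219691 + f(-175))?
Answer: 38411871668931/31586398870 ≈ 1216.1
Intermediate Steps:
f(C) = -C²/2 (f(C) = -C*C/2 = -C²/2)
x = -484785802 (x = (-247730 + 245358)*(219691 - ½*(-175)²) = -2372*(219691 - ½*30625) = -2372*(219691 - 30625/2) = -2372*408757/2 = -484785802)
c(511)/(-158470) + x/(-398642) = 659/(-158470) - 484785802/(-398642) = 659*(-1/158470) - 484785802*(-1/398642) = -659/158470 + 242392901/199321 = 38411871668931/31586398870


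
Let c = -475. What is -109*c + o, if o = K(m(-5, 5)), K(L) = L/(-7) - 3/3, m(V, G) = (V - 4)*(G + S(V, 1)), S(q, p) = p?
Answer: 362472/7 ≈ 51782.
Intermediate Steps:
m(V, G) = (1 + G)*(-4 + V) (m(V, G) = (V - 4)*(G + 1) = (-4 + V)*(1 + G) = (1 + G)*(-4 + V))
K(L) = -1 - L/7 (K(L) = L*(-1/7) - 3*1/3 = -L/7 - 1 = -1 - L/7)
o = 47/7 (o = -1 - (-4 - 5 - 4*5 + 5*(-5))/7 = -1 - (-4 - 5 - 20 - 25)/7 = -1 - 1/7*(-54) = -1 + 54/7 = 47/7 ≈ 6.7143)
-109*c + o = -109*(-475) + 47/7 = 51775 + 47/7 = 362472/7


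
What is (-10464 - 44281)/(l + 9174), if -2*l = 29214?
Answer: 54745/5433 ≈ 10.076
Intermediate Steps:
l = -14607 (l = -½*29214 = -14607)
(-10464 - 44281)/(l + 9174) = (-10464 - 44281)/(-14607 + 9174) = -54745/(-5433) = -54745*(-1/5433) = 54745/5433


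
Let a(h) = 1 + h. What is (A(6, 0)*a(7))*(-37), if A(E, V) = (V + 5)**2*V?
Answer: 0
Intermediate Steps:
A(E, V) = V*(5 + V)**2 (A(E, V) = (5 + V)**2*V = V*(5 + V)**2)
(A(6, 0)*a(7))*(-37) = ((0*(5 + 0)**2)*(1 + 7))*(-37) = ((0*5**2)*8)*(-37) = ((0*25)*8)*(-37) = (0*8)*(-37) = 0*(-37) = 0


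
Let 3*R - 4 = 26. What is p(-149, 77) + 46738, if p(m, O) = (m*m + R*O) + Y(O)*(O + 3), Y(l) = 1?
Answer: 69789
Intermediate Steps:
R = 10 (R = 4/3 + (1/3)*26 = 4/3 + 26/3 = 10)
p(m, O) = 3 + m**2 + 11*O (p(m, O) = (m*m + 10*O) + 1*(O + 3) = (m**2 + 10*O) + 1*(3 + O) = (m**2 + 10*O) + (3 + O) = 3 + m**2 + 11*O)
p(-149, 77) + 46738 = (3 + (-149)**2 + 11*77) + 46738 = (3 + 22201 + 847) + 46738 = 23051 + 46738 = 69789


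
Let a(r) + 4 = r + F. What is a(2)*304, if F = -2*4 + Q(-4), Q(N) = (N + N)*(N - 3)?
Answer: 13984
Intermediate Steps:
Q(N) = 2*N*(-3 + N) (Q(N) = (2*N)*(-3 + N) = 2*N*(-3 + N))
F = 48 (F = -2*4 + 2*(-4)*(-3 - 4) = -8 + 2*(-4)*(-7) = -8 + 56 = 48)
a(r) = 44 + r (a(r) = -4 + (r + 48) = -4 + (48 + r) = 44 + r)
a(2)*304 = (44 + 2)*304 = 46*304 = 13984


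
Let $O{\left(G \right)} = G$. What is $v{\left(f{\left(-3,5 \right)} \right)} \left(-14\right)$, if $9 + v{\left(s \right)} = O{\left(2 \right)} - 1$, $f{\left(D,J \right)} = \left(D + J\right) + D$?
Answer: $112$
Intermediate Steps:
$f{\left(D,J \right)} = J + 2 D$
$v{\left(s \right)} = -8$ ($v{\left(s \right)} = -9 + \left(2 - 1\right) = -9 + 1 = -8$)
$v{\left(f{\left(-3,5 \right)} \right)} \left(-14\right) = \left(-8\right) \left(-14\right) = 112$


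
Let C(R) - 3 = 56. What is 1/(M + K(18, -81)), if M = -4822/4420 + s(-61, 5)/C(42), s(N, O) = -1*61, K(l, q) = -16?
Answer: -130390/2363299 ≈ -0.055173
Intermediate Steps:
C(R) = 59 (C(R) = 3 + 56 = 59)
s(N, O) = -61
M = -277059/130390 (M = -4822/4420 - 61/59 = -4822*1/4420 - 61*1/59 = -2411/2210 - 61/59 = -277059/130390 ≈ -2.1248)
1/(M + K(18, -81)) = 1/(-277059/130390 - 16) = 1/(-2363299/130390) = -130390/2363299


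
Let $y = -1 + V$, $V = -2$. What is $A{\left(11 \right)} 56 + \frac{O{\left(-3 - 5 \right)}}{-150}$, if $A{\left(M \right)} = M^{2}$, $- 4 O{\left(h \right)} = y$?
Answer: $\frac{1355199}{200} \approx 6776.0$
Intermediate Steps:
$y = -3$ ($y = -1 - 2 = -3$)
$O{\left(h \right)} = \frac{3}{4}$ ($O{\left(h \right)} = \left(- \frac{1}{4}\right) \left(-3\right) = \frac{3}{4}$)
$A{\left(11 \right)} 56 + \frac{O{\left(-3 - 5 \right)}}{-150} = 11^{2} \cdot 56 + \frac{3}{4 \left(-150\right)} = 121 \cdot 56 + \frac{3}{4} \left(- \frac{1}{150}\right) = 6776 - \frac{1}{200} = \frac{1355199}{200}$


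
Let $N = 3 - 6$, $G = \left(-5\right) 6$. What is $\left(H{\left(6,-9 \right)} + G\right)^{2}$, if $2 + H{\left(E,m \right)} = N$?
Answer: $1225$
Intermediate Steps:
$G = -30$
$N = -3$
$H{\left(E,m \right)} = -5$ ($H{\left(E,m \right)} = -2 - 3 = -5$)
$\left(H{\left(6,-9 \right)} + G\right)^{2} = \left(-5 - 30\right)^{2} = \left(-35\right)^{2} = 1225$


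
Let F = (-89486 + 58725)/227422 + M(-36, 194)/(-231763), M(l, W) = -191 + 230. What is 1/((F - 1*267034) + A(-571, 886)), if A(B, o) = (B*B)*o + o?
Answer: 52708004986/15211855861876272407 ≈ 3.4649e-9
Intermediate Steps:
M(l, W) = 39
A(B, o) = o + o*B² (A(B, o) = B²*o + o = o*B² + o = o + o*B²)
F = -7138131101/52708004986 (F = (-89486 + 58725)/227422 + 39/(-231763) = -30761*1/227422 + 39*(-1/231763) = -30761/227422 - 39/231763 = -7138131101/52708004986 ≈ -0.13543)
1/((F - 1*267034) + A(-571, 886)) = 1/((-7138131101/52708004986 - 1*267034) + 886*(1 + (-571)²)) = 1/((-7138131101/52708004986 - 267034) + 886*(1 + 326041)) = 1/(-14074836541562625/52708004986 + 886*326042) = 1/(-14074836541562625/52708004986 + 288873212) = 1/(15211855861876272407/52708004986) = 52708004986/15211855861876272407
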